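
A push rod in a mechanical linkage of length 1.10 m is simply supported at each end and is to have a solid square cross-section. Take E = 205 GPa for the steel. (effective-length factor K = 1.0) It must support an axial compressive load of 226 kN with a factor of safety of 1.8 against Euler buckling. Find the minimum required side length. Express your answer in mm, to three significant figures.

a ≈ 41.3 mm

Required P_cr = n·P = 1.8 × 226 = 406.8 kN
L_e = K·L = 1 × 1.10 = 1.100 m
Required I = P_cr·L_e²/(π²E) = 4.068×10^5 × 1.100² / (π² × 2.05×10^11) = 2.433×10^-7 m⁴
I_req = 2.433×10^5 mm⁴
Solid square: I = a⁴/12  ⇒  a = (12I)^(1/4) = (12×2.433×10^5)^(1/4) = 41.3 mm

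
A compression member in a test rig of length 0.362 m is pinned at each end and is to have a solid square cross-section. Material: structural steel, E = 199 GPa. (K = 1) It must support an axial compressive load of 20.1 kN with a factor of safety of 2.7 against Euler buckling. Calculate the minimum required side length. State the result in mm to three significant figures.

a ≈ 14.4 mm

Required P_cr = n·P = 2.7 × 20.1 = 54.27 kN
L_e = K·L = 1 × 0.362 = 0.3620 m
Required I = P_cr·L_e²/(π²E) = 5.427×10^4 × 0.3620² / (π² × 1.99×10^11) = 3.621×10^-9 m⁴
I_req = 3.621×10^3 mm⁴
Solid square: I = a⁴/12  ⇒  a = (12I)^(1/4) = (12×3.621×10^3)^(1/4) = 14.4 mm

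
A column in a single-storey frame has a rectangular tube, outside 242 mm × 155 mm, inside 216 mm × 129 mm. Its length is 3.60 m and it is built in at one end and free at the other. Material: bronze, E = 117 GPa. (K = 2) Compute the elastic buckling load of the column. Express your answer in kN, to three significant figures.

P_cr ≈ 812 kN

Weak-axis I_min = (h_o·b_o³ − h_i·b_i³)/12 with b_o = 155, b_i = 129.0 mm (shorter outer/inner sides).
I_min = (242×155³ − 216.0×129.0³)/12 = 3.646×10^7 mm⁴
I = 3.646×10^7 mm⁴ = 3.646×10^-5 m⁴
Effective length L_e = K·L = 2 × 3.60 = 7.200 m
P_cr = π²EI / L_e² = π² × 117×10⁹ × 3.646×10^-5 / 7.200² = 8.121×10^5 N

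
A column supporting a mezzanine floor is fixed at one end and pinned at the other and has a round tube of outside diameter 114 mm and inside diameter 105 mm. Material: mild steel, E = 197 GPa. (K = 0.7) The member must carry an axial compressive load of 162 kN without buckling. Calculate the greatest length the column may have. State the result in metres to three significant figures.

L_max ≈ 7.54 m

d_o = 114 mm, d_i = 105 mm
I = π(d_o⁴ − d_i⁴)/64 = π(114⁴ − 105.0⁴)/64 = 2.324×10^6 mm⁴
I = 2.324×10^-6 m⁴
At the buckling limit P_cr = P = 1.620×10^5 N
From P_cr = π²EI/(K·L)²:  L = (1/K)·√(π²EI/P_cr) = (1/0.7)·√(π²×1.97×10^11×2.324×10^-6/1.620×10^5)
L = 7.54 m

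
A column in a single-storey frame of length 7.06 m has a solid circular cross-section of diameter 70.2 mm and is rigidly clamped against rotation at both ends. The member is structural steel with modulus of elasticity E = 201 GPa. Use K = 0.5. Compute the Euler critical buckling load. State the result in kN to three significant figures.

P_cr ≈ 190 kN

I = πd⁴/64 = π×70.2⁴/64 = 1.192×10^6 mm⁴
I = 1.192×10^6 mm⁴ = 1.192×10^-6 m⁴
Effective length L_e = K·L = 0.5 × 7.06 = 3.530 m
P_cr = π²EI / L_e² = π² × 201×10⁹ × 1.192×10^-6 / 3.530² = 1.898×10^5 N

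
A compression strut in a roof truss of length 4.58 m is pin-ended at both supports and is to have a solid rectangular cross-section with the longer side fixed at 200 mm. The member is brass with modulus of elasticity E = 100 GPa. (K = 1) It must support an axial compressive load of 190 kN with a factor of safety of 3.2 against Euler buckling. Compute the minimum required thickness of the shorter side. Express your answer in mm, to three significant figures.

b ≈ 91.9 mm

Required P_cr = n·P = 3.2 × 190 = 608.0 kN
L_e = K·L = 1 × 4.58 = 4.580 m
Required I = P_cr·L_e²/(π²E) = 6.080×10^5 × 4.580² / (π² × 1.00×10^11) = 1.292×10^-5 m⁴
I_req = 1.292×10^7 mm⁴
Rectangle, weak axis: I_min = h·b³/12 with h = 200 mm fixed  ⇒  b = (12I/h)^(1/3) = 91.9 mm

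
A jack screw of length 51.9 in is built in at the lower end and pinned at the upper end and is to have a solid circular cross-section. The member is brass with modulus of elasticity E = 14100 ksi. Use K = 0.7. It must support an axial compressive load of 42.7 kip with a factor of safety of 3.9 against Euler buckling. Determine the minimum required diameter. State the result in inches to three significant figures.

d ≈ 2.38 in

Required P_cr = n·P = 3.9 × 42.7 = 166.5 kip
L_e = K·L = 0.7 × 51.9 = 36.33 in
Required I = P_cr·L_e²/(π²E) = 1.665×10^5 × 36.33² / (π² × 1.41×10^7) = 1.579 in⁴
Solid circle: I = πd⁴/64  ⇒  d = (64I/π)^(1/4) = (64×1.579/π)^(1/4) = 2.38 in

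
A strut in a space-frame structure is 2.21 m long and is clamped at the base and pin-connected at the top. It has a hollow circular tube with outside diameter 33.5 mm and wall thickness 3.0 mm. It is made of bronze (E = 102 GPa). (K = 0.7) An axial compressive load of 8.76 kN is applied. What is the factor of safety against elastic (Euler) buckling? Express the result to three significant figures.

n ≈ 1.62

Inner diameter d_i = 33.5 − 2×3.0 = 27.50 mm
I = π(d_o⁴ − d_i⁴)/64 = π(33.5⁴ − 27.50⁴)/64 = 3.375×10^4 mm⁴
I = 3.375×10^4 mm⁴ = 3.375×10^-8 m⁴
Effective length L_e = K·L = 0.7 × 2.21 = 1.547 m
P_cr = π²EI / L_e² = π² × 102×10⁹ × 3.375×10^-8 / 1.547² = 1.420×10^4 N
Factor of safety n = P_cr / P = 14.197 / 8.76 = 1.62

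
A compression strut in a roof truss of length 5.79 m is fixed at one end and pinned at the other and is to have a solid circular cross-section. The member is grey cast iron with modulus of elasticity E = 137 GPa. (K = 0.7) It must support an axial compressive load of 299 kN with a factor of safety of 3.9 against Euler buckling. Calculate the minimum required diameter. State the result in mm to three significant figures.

Required P_cr = n·P = 3.9 × 299 = 1166 kN
L_e = K·L = 0.7 × 5.79 = 4.053 m
Required I = P_cr·L_e²/(π²E) = 1.166×10^6 × 4.053² / (π² × 1.37×10^11) = 1.417×10^-5 m⁴
I_req = 1.417×10^7 mm⁴
Solid circle: I = πd⁴/64  ⇒  d = (64I/π)^(1/4) = (64×1.417×10^7/π)^(1/4) = 130 mm

d ≈ 130 mm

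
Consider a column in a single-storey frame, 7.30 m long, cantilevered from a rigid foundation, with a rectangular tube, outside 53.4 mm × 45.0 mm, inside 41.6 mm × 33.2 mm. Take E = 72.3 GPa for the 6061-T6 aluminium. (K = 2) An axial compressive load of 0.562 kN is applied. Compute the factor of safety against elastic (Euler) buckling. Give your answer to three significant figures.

n ≈ 1.66

Weak-axis I_min = (h_o·b_o³ − h_i·b_i³)/12 with b_o = 45.0, b_i = 33.20 mm (shorter outer/inner sides).
I_min = (53.4×45.0³ − 41.60×33.20³)/12 = 2.786×10^5 mm⁴
I = 2.786×10^5 mm⁴ = 2.786×10^-7 m⁴
Effective length L_e = K·L = 2 × 7.30 = 14.60 m
P_cr = π²EI / L_e² = π² × 72.3×10⁹ × 2.786×10^-7 / 14.60² = 932.8 N
Factor of safety n = P_cr / P = 0.93279 / 0.562 = 1.66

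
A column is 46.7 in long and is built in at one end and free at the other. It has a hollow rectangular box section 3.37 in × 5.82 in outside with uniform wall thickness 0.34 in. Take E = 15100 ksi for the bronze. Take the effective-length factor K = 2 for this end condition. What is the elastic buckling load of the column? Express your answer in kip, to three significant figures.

Inner dimensions: h_i = 5.82 − 2×0.34 = 5.140 in, b_i = 3.37 − 2×0.34 = 2.690 in
Weak-axis I_min = (h_o·b_o³ − h_i·b_i³)/12 with b_o = 3.37, b_i = 2.690 in (shorter outer/inner sides).
I_min = (5.82×3.37³ − 5.140×2.690³)/12 = 10.22 in⁴
Effective length L_e = K·L = 2 × 46.7 = 93.40 in
P_cr = π²EI / L_e² = π² × 15100×10³ × 10.22 / 93.40² = 1.747×10^5 lb

P_cr ≈ 175 kip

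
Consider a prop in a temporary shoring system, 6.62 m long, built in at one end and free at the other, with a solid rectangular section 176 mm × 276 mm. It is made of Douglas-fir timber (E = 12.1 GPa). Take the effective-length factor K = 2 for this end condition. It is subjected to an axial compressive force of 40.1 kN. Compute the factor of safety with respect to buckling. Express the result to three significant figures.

Buckling occurs about the weak axis: I_min = h·b³/12 with b = 176 mm (the shorter side).
I_min = 276×176³/12 = 1.254×10^8 mm⁴
I = 1.254×10^8 mm⁴ = 1.254×10^-4 m⁴
Effective length L_e = K·L = 2 × 6.62 = 13.24 m
P_cr = π²EI / L_e² = π² × 12.1×10⁹ × 1.254×10^-4 / 13.24² = 8.542×10^4 N
Factor of safety n = P_cr / P = 85.423 / 40.1 = 2.13

n ≈ 2.13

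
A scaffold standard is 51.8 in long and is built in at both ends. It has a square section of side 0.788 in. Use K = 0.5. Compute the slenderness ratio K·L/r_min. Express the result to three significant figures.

For a square r = a/√12 = 0.788/√12 = 0.2275 in
L_e = K·L = 0.5 × 51.8 = 25.90 in
λ = L_e / r_min = 25.900 / 0.2275 = 114

λ ≈ 114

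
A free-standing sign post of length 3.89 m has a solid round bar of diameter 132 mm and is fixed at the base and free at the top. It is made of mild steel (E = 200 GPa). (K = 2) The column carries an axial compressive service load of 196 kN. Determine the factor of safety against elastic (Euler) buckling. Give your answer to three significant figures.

n ≈ 2.48

I = πd⁴/64 = π×132⁴/64 = 1.490×10^7 mm⁴
I = 1.490×10^7 mm⁴ = 1.490×10^-5 m⁴
Effective length L_e = K·L = 2 × 3.89 = 7.780 m
P_cr = π²EI / L_e² = π² × 200×10⁹ × 1.490×10^-5 / 7.780² = 4.860×10^5 N
Factor of safety n = P_cr / P = 486.00 / 196 = 2.48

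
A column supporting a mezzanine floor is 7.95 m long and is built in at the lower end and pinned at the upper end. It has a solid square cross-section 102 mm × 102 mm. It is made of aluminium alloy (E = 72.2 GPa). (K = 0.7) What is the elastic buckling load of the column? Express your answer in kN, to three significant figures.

I = a⁴/12 = 102⁴/12 = 9.020×10^6 mm⁴
I = 9.020×10^6 mm⁴ = 9.020×10^-6 m⁴
Effective length L_e = K·L = 0.7 × 7.95 = 5.565 m
P_cr = π²EI / L_e² = π² × 72.2×10⁹ × 9.020×10^-6 / 5.565² = 2.076×10^5 N

P_cr ≈ 208 kN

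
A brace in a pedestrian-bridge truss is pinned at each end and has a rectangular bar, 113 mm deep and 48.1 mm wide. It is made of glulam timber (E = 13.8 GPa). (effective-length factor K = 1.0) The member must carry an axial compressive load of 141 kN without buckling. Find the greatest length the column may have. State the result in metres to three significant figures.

Buckling occurs about the weak axis: I_min = h·b³/12 with b = 48.1 mm (the shorter side).
I_min = 113×48.1³/12 = 1.048×10^6 mm⁴
I = 1.048×10^-6 m⁴
At the buckling limit P_cr = P = 1.410×10^5 N
From P_cr = π²EI/(K·L)²:  L = (1/K)·√(π²EI/P_cr) = (1/1)·√(π²×1.38×10^10×1.048×10^-6/1.410×10^5)
L = 1.01 m

L_max ≈ 1.01 m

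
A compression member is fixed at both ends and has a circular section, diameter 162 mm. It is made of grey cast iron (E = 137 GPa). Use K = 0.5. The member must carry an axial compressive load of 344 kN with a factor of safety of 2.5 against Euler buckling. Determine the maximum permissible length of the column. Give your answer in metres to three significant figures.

L_max ≈ 14.6 m

I = πd⁴/64 = π×162⁴/64 = 3.381×10^7 mm⁴
I = 3.381×10^-5 m⁴
Required critical load P_cr = n·P = 2.5 × 344 = 860.0 kN = 8.600×10^5 N
From P_cr = π²EI/(K·L)²:  L = (1/K)·√(π²EI/P_cr) = (1/0.5)·√(π²×1.37×10^11×3.381×10^-5/8.600×10^5)
L = 14.6 m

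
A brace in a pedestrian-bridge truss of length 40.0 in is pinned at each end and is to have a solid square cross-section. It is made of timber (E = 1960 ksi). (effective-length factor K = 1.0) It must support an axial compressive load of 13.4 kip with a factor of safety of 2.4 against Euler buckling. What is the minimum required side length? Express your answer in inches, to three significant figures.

Required P_cr = n·P = 2.4 × 13.4 = 32.16 kip
L_e = K·L = 1 × 40.0 = 40.00 in
Required I = P_cr·L_e²/(π²E) = 3.216×10^4 × 40.00² / (π² × 1.96×10^6) = 2.660 in⁴
Solid square: I = a⁴/12  ⇒  a = (12I)^(1/4) = (12×2.660)^(1/4) = 2.38 in

a ≈ 2.38 in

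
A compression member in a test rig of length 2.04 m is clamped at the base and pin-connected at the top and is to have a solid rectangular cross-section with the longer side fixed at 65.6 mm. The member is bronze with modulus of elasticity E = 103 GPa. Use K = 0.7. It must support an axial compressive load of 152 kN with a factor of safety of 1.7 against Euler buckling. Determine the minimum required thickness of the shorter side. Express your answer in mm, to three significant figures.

Required P_cr = n·P = 1.7 × 152 = 258.4 kN
L_e = K·L = 0.7 × 2.04 = 1.428 m
Required I = P_cr·L_e²/(π²E) = 2.584×10^5 × 1.428² / (π² × 1.03×10^11) = 5.183×10^-7 m⁴
I_req = 5.183×10^5 mm⁴
Rectangle, weak axis: I_min = h·b³/12 with h = 65.6 mm fixed  ⇒  b = (12I/h)^(1/3) = 45.6 mm

b ≈ 45.6 mm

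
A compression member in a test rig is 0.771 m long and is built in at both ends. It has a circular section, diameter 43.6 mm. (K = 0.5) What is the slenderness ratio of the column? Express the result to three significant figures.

λ ≈ 35.4

I = πd⁴/64 = π×43.6⁴/64 = 1.774×10^5 mm⁴
A = 1.493×10^3 mm²;  r_min = √(I/A) = √(1.774×10^5/1.493×10^3) = 10.90 mm
L_e = K·L = 0.5 × 0.771 m = 0.3855 m = 385.50 mm
λ = L_e / r_min = 385.50 / 10.90 = 35.4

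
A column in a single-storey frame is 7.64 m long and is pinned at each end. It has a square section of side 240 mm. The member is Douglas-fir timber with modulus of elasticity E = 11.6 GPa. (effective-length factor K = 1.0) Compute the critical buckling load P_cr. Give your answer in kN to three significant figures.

P_cr ≈ 542 kN

I = a⁴/12 = 240⁴/12 = 2.765×10^8 mm⁴
I = 2.765×10^8 mm⁴ = 2.765×10^-4 m⁴
Effective length L_e = K·L = 1 × 7.64 = 7.640 m
P_cr = π²EI / L_e² = π² × 11.6×10⁹ × 2.765×10^-4 / 7.640² = 5.423×10^5 N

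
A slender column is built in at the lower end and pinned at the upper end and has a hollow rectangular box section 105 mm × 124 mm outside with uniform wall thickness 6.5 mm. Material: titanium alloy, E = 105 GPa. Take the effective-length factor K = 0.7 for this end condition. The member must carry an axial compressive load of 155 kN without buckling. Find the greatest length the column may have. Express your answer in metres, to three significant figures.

Inner dimensions: h_i = 124 − 2×6.5 = 111.0 mm, b_i = 105 − 2×6.5 = 92.00 mm
Weak-axis I_min = (h_o·b_o³ − h_i·b_i³)/12 with b_o = 105, b_i = 92.00 mm (shorter outer/inner sides).
I_min = (124×105³ − 111.0×92.00³)/12 = 4.759×10^6 mm⁴
I = 4.759×10^-6 m⁴
At the buckling limit P_cr = P = 1.550×10^5 N
From P_cr = π²EI/(K·L)²:  L = (1/K)·√(π²EI/P_cr) = (1/0.7)·√(π²×1.05×10^11×4.759×10^-6/1.550×10^5)
L = 8.06 m

L_max ≈ 8.06 m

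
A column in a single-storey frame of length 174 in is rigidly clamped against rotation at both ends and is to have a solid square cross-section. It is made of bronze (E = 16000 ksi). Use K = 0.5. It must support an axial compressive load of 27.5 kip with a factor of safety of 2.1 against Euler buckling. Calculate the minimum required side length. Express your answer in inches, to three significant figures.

Required P_cr = n·P = 2.1 × 27.5 = 57.75 kip
L_e = K·L = 0.5 × 174 = 87.00 in
Required I = P_cr·L_e²/(π²E) = 5.775×10^4 × 87.00² / (π² × 1.60×10^7) = 2.768 in⁴
Solid square: I = a⁴/12  ⇒  a = (12I)^(1/4) = (12×2.768)^(1/4) = 2.40 in

a ≈ 2.40 in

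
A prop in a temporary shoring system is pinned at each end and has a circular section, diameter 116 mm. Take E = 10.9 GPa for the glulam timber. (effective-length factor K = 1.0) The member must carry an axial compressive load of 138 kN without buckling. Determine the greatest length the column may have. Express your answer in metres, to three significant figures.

L_max ≈ 2.63 m

I = πd⁴/64 = π×116⁴/64 = 8.888×10^6 mm⁴
I = 8.888×10^-6 m⁴
At the buckling limit P_cr = P = 1.380×10^5 N
From P_cr = π²EI/(K·L)²:  L = (1/K)·√(π²EI/P_cr) = (1/1)·√(π²×1.09×10^10×8.888×10^-6/1.380×10^5)
L = 2.63 m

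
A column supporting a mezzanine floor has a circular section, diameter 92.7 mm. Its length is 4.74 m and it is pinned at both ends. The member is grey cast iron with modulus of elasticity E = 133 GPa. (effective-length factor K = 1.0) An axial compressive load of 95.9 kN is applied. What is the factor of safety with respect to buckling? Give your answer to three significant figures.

I = πd⁴/64 = π×92.7⁴/64 = 3.625×10^6 mm⁴
I = 3.625×10^6 mm⁴ = 3.625×10^-6 m⁴
Effective length L_e = K·L = 1 × 4.74 = 4.740 m
P_cr = π²EI / L_e² = π² × 133×10⁹ × 3.625×10^-6 / 4.740² = 2.118×10^5 N
Factor of safety n = P_cr / P = 211.78 / 95.9 = 2.21

n ≈ 2.21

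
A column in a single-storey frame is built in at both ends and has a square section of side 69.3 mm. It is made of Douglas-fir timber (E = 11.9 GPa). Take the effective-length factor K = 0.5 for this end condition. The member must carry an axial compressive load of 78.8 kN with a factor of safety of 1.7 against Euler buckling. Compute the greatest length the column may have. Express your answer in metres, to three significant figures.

I = a⁴/12 = 69.3⁴/12 = 1.922×10^6 mm⁴
I = 1.922×10^-6 m⁴
Required critical load P_cr = n·P = 1.7 × 78.8 = 134.0 kN = 1.340×10^5 N
From P_cr = π²EI/(K·L)²:  L = (1/K)·√(π²EI/P_cr) = (1/0.5)·√(π²×1.19×10^10×1.922×10^-6/1.340×10^5)
L = 2.60 m

L_max ≈ 2.60 m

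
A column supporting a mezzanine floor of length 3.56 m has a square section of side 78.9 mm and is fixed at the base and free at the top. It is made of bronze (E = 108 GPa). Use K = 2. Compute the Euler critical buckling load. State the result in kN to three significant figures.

P_cr ≈ 67.9 kN

I = a⁴/12 = 78.9⁴/12 = 3.229×10^6 mm⁴
I = 3.229×10^6 mm⁴ = 3.229×10^-6 m⁴
Effective length L_e = K·L = 2 × 3.56 = 7.120 m
P_cr = π²EI / L_e² = π² × 108×10⁹ × 3.229×10^-6 / 7.120² = 6.790×10^4 N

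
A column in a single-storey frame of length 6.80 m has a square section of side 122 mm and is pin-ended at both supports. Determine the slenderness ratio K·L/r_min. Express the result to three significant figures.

For a square r = a/√12 = 122/√12 = 35.22 mm
L_e = K·L = 1 × 6.80 m = 6.800 m = 6800.0 mm
λ = L_e / r_min = 6800.0 / 35.22 = 193

λ ≈ 193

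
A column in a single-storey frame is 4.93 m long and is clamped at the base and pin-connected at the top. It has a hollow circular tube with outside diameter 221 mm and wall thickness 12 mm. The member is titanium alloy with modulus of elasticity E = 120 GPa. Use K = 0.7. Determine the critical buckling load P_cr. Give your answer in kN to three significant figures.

Inner diameter d_i = 221 − 2×12 = 197.0 mm
I = π(d_o⁴ − d_i⁴)/64 = π(221⁴ − 197.0⁴)/64 = 4.316×10^7 mm⁴
I = 4.316×10^7 mm⁴ = 4.316×10^-5 m⁴
Effective length L_e = K·L = 0.7 × 4.93 = 3.451 m
P_cr = π²EI / L_e² = π² × 120×10⁹ × 4.316×10^-5 / 3.451² = 4.292×10^6 N

P_cr ≈ 4290 kN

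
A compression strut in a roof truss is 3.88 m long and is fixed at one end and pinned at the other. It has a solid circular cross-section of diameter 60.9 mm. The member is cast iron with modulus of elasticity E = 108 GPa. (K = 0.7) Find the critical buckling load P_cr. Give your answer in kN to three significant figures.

I = πd⁴/64 = π×60.9⁴/64 = 6.752×10^5 mm⁴
I = 6.752×10^5 mm⁴ = 6.752×10^-7 m⁴
Effective length L_e = K·L = 0.7 × 3.88 = 2.716 m
P_cr = π²EI / L_e² = π² × 108×10⁹ × 6.752×10^-7 / 2.716² = 9.757×10^4 N

P_cr ≈ 97.6 kN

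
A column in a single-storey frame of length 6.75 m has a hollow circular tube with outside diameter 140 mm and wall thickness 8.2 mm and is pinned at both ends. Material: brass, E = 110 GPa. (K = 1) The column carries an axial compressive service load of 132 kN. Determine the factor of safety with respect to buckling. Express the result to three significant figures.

n ≈ 1.34

Inner diameter d_i = 140 − 2×8.2 = 123.6 mm
I = π(d_o⁴ − d_i⁴)/64 = π(140⁴ − 123.6⁴)/64 = 7.401×10^6 mm⁴
I = 7.401×10^6 mm⁴ = 7.401×10^-6 m⁴
Effective length L_e = K·L = 1 × 6.75 = 6.750 m
P_cr = π²EI / L_e² = π² × 110×10⁹ × 7.401×10^-6 / 6.750² = 1.764×10^5 N
Factor of safety n = P_cr / P = 176.35 / 132 = 1.34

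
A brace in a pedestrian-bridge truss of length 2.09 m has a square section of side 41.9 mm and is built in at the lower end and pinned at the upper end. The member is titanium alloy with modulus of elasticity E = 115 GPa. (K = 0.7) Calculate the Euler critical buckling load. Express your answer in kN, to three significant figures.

I = a⁴/12 = 41.9⁴/12 = 2.568×10^5 mm⁴
I = 2.568×10^5 mm⁴ = 2.568×10^-7 m⁴
Effective length L_e = K·L = 0.7 × 2.09 = 1.463 m
P_cr = π²EI / L_e² = π² × 115×10⁹ × 2.568×10^-7 / 1.463² = 1.362×10^5 N

P_cr ≈ 136 kN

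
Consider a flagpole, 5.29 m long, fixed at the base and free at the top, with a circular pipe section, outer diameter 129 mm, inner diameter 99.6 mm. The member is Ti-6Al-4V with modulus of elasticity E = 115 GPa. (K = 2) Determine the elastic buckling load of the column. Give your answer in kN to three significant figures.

d_o = 129 mm, d_i = 99.6 mm
I = π(d_o⁴ − d_i⁴)/64 = π(129⁴ − 99.60⁴)/64 = 8.763×10^6 mm⁴
I = 8.763×10^6 mm⁴ = 8.763×10^-6 m⁴
Effective length L_e = K·L = 2 × 5.29 = 10.58 m
P_cr = π²EI / L_e² = π² × 115×10⁹ × 8.763×10^-6 / 10.58² = 8.885×10^4 N

P_cr ≈ 88.9 kN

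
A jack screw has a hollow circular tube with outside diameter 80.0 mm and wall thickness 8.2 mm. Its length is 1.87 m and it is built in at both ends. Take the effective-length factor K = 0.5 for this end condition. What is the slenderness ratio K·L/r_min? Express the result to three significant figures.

λ ≈ 36.6

Inner diameter d_i = 80.0 − 2×8.2 = 63.60 mm
I = π(d_o⁴ − d_i⁴)/64 = π(80.0⁴ − 63.60⁴)/64 = 1.207×10^6 mm⁴
A = 1.850×10^3 mm²;  r_min = √(I/A) = √(1.207×10^6/1.850×10^3) = 25.55 mm
L_e = K·L = 0.5 × 1.87 m = 0.9350 m = 935.00 mm
λ = L_e / r_min = 935.00 / 25.55 = 36.6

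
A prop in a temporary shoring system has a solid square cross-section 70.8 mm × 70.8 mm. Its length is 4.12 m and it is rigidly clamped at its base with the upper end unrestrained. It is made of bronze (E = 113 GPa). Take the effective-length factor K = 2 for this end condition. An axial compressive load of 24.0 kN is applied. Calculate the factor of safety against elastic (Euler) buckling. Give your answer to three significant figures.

I = a⁴/12 = 70.8⁴/12 = 2.094×10^6 mm⁴
I = 2.094×10^6 mm⁴ = 2.094×10^-6 m⁴
Effective length L_e = K·L = 2 × 4.12 = 8.240 m
P_cr = π²EI / L_e² = π² × 113×10⁹ × 2.094×10^-6 / 8.240² = 3.439×10^4 N
Factor of safety n = P_cr / P = 34.393 / 24.0 = 1.43

n ≈ 1.43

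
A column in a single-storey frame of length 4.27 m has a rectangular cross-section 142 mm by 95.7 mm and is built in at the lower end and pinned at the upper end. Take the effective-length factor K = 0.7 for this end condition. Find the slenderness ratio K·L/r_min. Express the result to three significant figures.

λ ≈ 108

For a rectangle r_min = b/√12 = 95.7/√12 = 27.63 mm
L_e = K·L = 0.7 × 4.27 m = 2.989 m = 2989.0 mm
λ = L_e / r_min = 2989.0 / 27.63 = 108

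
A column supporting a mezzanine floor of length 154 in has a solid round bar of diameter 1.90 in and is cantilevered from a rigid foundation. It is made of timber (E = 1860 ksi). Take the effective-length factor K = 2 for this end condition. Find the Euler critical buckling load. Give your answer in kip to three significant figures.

I = πd⁴/64 = π×1.90⁴/64 = 0.6397 in⁴
Effective length L_e = K·L = 2 × 154 = 308.0 in
P_cr = π²EI / L_e² = π² × 1860×10³ × 0.6397 / 308.0² = 123.8 lb

P_cr ≈ 0.124 kip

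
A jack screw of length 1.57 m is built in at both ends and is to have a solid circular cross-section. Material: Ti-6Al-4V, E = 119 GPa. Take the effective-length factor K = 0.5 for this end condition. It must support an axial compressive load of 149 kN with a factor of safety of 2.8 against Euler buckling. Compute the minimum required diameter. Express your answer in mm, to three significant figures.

Required P_cr = n·P = 2.8 × 149 = 417.2 kN
L_e = K·L = 0.5 × 1.57 = 0.7850 m
Required I = P_cr·L_e²/(π²E) = 4.172×10^5 × 0.7850² / (π² × 1.19×10^11) = 2.189×10^-7 m⁴
I_req = 2.189×10^5 mm⁴
Solid circle: I = πd⁴/64  ⇒  d = (64I/π)^(1/4) = (64×2.189×10^5/π)^(1/4) = 46.0 mm

d ≈ 46.0 mm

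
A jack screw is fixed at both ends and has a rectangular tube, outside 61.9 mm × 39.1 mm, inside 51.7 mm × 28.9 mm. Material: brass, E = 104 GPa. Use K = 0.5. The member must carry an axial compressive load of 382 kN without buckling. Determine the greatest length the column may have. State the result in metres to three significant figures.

Weak-axis I_min = (h_o·b_o³ − h_i·b_i³)/12 with b_o = 39.1, b_i = 28.90 mm (shorter outer/inner sides).
I_min = (61.9×39.1³ − 51.70×28.90³)/12 = 2.044×10^5 mm⁴
I = 2.044×10^-7 m⁴
At the buckling limit P_cr = P = 3.820×10^5 N
From P_cr = π²EI/(K·L)²:  L = (1/K)·√(π²EI/P_cr) = (1/0.5)·√(π²×1.04×10^11×2.044×10^-7/3.820×10^5)
L = 1.48 m

L_max ≈ 1.48 m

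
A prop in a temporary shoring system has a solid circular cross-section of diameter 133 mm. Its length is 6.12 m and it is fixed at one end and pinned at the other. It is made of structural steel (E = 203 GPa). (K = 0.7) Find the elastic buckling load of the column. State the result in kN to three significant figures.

P_cr ≈ 1680 kN

I = πd⁴/64 = π×133⁴/64 = 1.536×10^7 mm⁴
I = 1.536×10^7 mm⁴ = 1.536×10^-5 m⁴
Effective length L_e = K·L = 0.7 × 6.12 = 4.284 m
P_cr = π²EI / L_e² = π² × 203×10⁹ × 1.536×10^-5 / 4.284² = 1.677×10^6 N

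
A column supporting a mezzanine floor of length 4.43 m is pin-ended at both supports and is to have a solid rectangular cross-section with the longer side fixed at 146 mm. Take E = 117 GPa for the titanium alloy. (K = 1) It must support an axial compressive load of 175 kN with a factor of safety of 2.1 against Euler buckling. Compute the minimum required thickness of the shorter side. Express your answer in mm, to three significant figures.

b ≈ 80.1 mm

Required P_cr = n·P = 2.1 × 175 = 367.5 kN
L_e = K·L = 1 × 4.43 = 4.430 m
Required I = P_cr·L_e²/(π²E) = 3.675×10^5 × 4.430² / (π² × 1.17×10^11) = 6.246×10^-6 m⁴
I_req = 6.246×10^6 mm⁴
Rectangle, weak axis: I_min = h·b³/12 with h = 146 mm fixed  ⇒  b = (12I/h)^(1/3) = 80.1 mm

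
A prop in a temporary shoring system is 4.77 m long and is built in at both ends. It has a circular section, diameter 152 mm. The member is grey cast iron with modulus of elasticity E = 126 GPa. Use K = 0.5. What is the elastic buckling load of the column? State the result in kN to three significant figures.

P_cr ≈ 5730 kN

I = πd⁴/64 = π×152⁴/64 = 2.620×10^7 mm⁴
I = 2.620×10^7 mm⁴ = 2.620×10^-5 m⁴
Effective length L_e = K·L = 0.5 × 4.77 = 2.385 m
P_cr = π²EI / L_e² = π² × 126×10⁹ × 2.620×10^-5 / 2.385² = 5.728×10^6 N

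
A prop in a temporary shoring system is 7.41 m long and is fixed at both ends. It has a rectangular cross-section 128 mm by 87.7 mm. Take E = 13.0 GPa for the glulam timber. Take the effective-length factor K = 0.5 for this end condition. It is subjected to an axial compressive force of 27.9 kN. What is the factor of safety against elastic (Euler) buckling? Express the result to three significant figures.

n ≈ 2.41

Buckling occurs about the weak axis: I_min = h·b³/12 with b = 87.7 mm (the shorter side).
I_min = 128×87.7³/12 = 7.195×10^6 mm⁴
I = 7.195×10^6 mm⁴ = 7.195×10^-6 m⁴
Effective length L_e = K·L = 0.5 × 7.41 = 3.705 m
P_cr = π²EI / L_e² = π² × 13.0×10⁹ × 7.195×10^-6 / 3.705² = 6.725×10^4 N
Factor of safety n = P_cr / P = 67.250 / 27.9 = 2.41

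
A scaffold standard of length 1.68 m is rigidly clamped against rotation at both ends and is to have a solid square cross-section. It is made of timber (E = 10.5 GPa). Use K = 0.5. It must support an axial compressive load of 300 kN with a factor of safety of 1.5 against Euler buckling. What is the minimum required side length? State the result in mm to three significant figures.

Required P_cr = n·P = 1.5 × 300 = 450.0 kN
L_e = K·L = 0.5 × 1.68 = 0.8400 m
Required I = P_cr·L_e²/(π²E) = 4.500×10^5 × 0.8400² / (π² × 1.05×10^10) = 3.064×10^-6 m⁴
I_req = 3.064×10^6 mm⁴
Solid square: I = a⁴/12  ⇒  a = (12I)^(1/4) = (12×3.064×10^6)^(1/4) = 77.9 mm

a ≈ 77.9 mm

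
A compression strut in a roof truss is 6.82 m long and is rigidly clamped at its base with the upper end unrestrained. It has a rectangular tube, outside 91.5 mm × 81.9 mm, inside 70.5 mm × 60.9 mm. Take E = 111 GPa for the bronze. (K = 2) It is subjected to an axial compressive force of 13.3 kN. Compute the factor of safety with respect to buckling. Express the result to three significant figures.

Weak-axis I_min = (h_o·b_o³ − h_i·b_i³)/12 with b_o = 81.9, b_i = 60.90 mm (shorter outer/inner sides).
I_min = (91.5×81.9³ − 70.50×60.90³)/12 = 2.862×10^6 mm⁴
I = 2.862×10^6 mm⁴ = 2.862×10^-6 m⁴
Effective length L_e = K·L = 2 × 6.82 = 13.64 m
P_cr = π²EI / L_e² = π² × 111×10⁹ × 2.862×10^-6 / 13.64² = 1.685×10^4 N
Factor of safety n = P_cr / P = 16.852 / 13.3 = 1.27

n ≈ 1.27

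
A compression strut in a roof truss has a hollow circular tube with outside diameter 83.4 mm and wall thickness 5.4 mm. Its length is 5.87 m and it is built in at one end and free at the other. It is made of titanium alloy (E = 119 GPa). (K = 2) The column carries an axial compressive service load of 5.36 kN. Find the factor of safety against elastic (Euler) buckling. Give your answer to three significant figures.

Inner diameter d_i = 83.4 − 2×5.4 = 72.60 mm
I = π(d_o⁴ − d_i⁴)/64 = π(83.4⁴ − 72.60⁴)/64 = 1.011×10^6 mm⁴
I = 1.011×10^6 mm⁴ = 1.011×10^-6 m⁴
Effective length L_e = K·L = 2 × 5.87 = 11.74 m
P_cr = π²EI / L_e² = π² × 119×10⁹ × 1.011×10^-6 / 11.74² = 8.616×10^3 N
Factor of safety n = P_cr / P = 8.6164 / 5.36 = 1.61

n ≈ 1.61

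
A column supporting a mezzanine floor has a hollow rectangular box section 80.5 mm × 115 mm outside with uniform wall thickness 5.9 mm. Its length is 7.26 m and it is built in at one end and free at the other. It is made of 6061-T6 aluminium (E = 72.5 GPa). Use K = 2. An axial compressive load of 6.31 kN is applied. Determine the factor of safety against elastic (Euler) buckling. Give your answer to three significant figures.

n ≈ 1.19

Inner dimensions: h_i = 115 − 2×5.9 = 103.2 mm, b_i = 80.5 − 2×5.9 = 68.70 mm
Weak-axis I_min = (h_o·b_o³ − h_i·b_i³)/12 with b_o = 80.5, b_i = 68.70 mm (shorter outer/inner sides).
I_min = (115×80.5³ − 103.2×68.70³)/12 = 2.211×10^6 mm⁴
I = 2.211×10^6 mm⁴ = 2.211×10^-6 m⁴
Effective length L_e = K·L = 2 × 7.26 = 14.52 m
P_cr = π²EI / L_e² = π² × 72.5×10⁹ × 2.211×10^-6 / 14.52² = 7.503×10^3 N
Factor of safety n = P_cr / P = 7.5032 / 6.31 = 1.19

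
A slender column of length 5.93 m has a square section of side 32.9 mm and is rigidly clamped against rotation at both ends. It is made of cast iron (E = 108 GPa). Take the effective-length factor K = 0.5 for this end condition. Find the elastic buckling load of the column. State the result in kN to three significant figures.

P_cr ≈ 11.8 kN

I = a⁴/12 = 32.9⁴/12 = 9.763×10^4 mm⁴
I = 9.763×10^4 mm⁴ = 9.763×10^-8 m⁴
Effective length L_e = K·L = 0.5 × 5.93 = 2.965 m
P_cr = π²EI / L_e² = π² × 108×10⁹ × 9.763×10^-8 / 2.965² = 1.184×10^4 N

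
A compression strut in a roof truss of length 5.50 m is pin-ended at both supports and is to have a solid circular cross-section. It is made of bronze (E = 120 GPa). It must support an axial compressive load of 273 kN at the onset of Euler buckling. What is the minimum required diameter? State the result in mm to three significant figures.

L_e = K·L = 1 × 5.50 = 5.500 m
Required I = P_cr·L_e²/(π²E) = 2.730×10^5 × 5.500² / (π² × 1.20×10^11) = 6.973×10^-6 m⁴
I_req = 6.973×10^6 mm⁴
Solid circle: I = πd⁴/64  ⇒  d = (64I/π)^(1/4) = (64×6.973×10^6/π)^(1/4) = 109 mm

d ≈ 109 mm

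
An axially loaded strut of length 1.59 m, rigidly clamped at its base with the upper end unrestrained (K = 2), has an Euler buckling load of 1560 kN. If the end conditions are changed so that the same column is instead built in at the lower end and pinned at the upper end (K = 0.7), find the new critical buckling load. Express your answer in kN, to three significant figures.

P_cr ∝ 1/K², so P_cr,new = P_cr,old × (K_old/K_new)² = 1560 × (2/0.7)²
= 1560 × 8.163 = 12700 kN

P_cr ≈ 12700 kN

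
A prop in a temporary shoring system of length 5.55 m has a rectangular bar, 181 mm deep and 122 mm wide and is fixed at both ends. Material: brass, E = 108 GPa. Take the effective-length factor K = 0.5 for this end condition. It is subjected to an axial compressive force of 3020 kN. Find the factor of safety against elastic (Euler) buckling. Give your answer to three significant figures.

n ≈ 1.26

Buckling occurs about the weak axis: I_min = h·b³/12 with b = 122 mm (the shorter side).
I_min = 181×122³/12 = 2.739×10^7 mm⁴
I = 2.739×10^7 mm⁴ = 2.739×10^-5 m⁴
Effective length L_e = K·L = 0.5 × 5.55 = 2.775 m
P_cr = π²EI / L_e² = π² × 108×10⁹ × 2.739×10^-5 / 2.775² = 3.791×10^6 N
Factor of safety n = P_cr / P = 3791.2 / 3020 = 1.26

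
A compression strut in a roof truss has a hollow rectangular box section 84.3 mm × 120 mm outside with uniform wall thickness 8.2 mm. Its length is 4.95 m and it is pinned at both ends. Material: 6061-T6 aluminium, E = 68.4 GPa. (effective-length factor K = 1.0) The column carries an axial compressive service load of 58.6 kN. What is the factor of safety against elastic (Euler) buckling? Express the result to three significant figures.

n ≈ 1.55

Inner dimensions: h_i = 120 − 2×8.2 = 103.6 mm, b_i = 84.3 − 2×8.2 = 67.90 mm
Weak-axis I_min = (h_o·b_o³ − h_i·b_i³)/12 with b_o = 84.3, b_i = 67.90 mm (shorter outer/inner sides).
I_min = (120×84.3³ − 103.6×67.90³)/12 = 3.288×10^6 mm⁴
I = 3.288×10^6 mm⁴ = 3.288×10^-6 m⁴
Effective length L_e = K·L = 1 × 4.95 = 4.950 m
P_cr = π²EI / L_e² = π² × 68.4×10⁹ × 3.288×10^-6 / 4.950² = 9.059×10^4 N
Factor of safety n = P_cr / P = 90.593 / 58.6 = 1.55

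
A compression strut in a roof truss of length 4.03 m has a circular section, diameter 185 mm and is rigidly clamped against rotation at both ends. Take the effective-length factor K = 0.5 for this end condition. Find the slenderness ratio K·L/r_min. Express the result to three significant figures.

For a solid circle r = d/4 = 185/4 = 46.25 mm
L_e = K·L = 0.5 × 4.03 m = 2.015 m = 2015.0 mm
λ = L_e / r_min = 2015.0 / 46.25 = 43.6

λ ≈ 43.6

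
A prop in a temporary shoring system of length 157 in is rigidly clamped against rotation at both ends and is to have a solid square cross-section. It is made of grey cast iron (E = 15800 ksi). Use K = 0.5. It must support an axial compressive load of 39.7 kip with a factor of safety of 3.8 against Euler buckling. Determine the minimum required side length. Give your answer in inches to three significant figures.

Required P_cr = n·P = 3.8 × 39.7 = 150.9 kip
L_e = K·L = 0.5 × 157 = 78.50 in
Required I = P_cr·L_e²/(π²E) = 1.509×10^5 × 78.50² / (π² × 1.58×10^7) = 5.962 in⁴
Solid square: I = a⁴/12  ⇒  a = (12I)^(1/4) = (12×5.962)^(1/4) = 2.91 in

a ≈ 2.91 in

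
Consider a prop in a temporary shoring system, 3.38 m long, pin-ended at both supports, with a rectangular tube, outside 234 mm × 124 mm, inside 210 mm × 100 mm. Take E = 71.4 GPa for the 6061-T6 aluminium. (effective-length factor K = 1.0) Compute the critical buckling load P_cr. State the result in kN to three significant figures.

Weak-axis I_min = (h_o·b_o³ − h_i·b_i³)/12 with b_o = 124, b_i = 100.0 mm (shorter outer/inner sides).
I_min = (234×124³ − 210.0×100.0³)/12 = 1.968×10^7 mm⁴
I = 1.968×10^7 mm⁴ = 1.968×10^-5 m⁴
Effective length L_e = K·L = 1 × 3.38 = 3.380 m
P_cr = π²EI / L_e² = π² × 71.4×10⁹ × 1.968×10^-5 / 3.380² = 1.214×10^6 N

P_cr ≈ 1210 kN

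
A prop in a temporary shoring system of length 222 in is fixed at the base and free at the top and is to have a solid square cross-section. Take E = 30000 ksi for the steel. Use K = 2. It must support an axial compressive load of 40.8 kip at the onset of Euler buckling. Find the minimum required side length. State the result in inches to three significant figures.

L_e = K·L = 2 × 222 = 444.0 in
Required I = P_cr·L_e²/(π²E) = 4.080×10^4 × 444.0² / (π² × 3.00×10^7) = 27.16 in⁴
Solid square: I = a⁴/12  ⇒  a = (12I)^(1/4) = (12×27.16)^(1/4) = 4.25 in

a ≈ 4.25 in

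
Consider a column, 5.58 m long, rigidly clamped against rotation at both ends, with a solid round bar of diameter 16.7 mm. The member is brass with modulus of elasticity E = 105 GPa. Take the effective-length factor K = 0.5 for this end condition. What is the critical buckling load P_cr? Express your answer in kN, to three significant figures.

P_cr ≈ 0.508 kN

I = πd⁴/64 = π×16.7⁴/64 = 3.818×10^3 mm⁴
I = 3.818×10^3 mm⁴ = 3.818×10^-9 m⁴
Effective length L_e = K·L = 0.5 × 5.58 = 2.790 m
P_cr = π²EI / L_e² = π² × 105×10⁹ × 3.818×10^-9 / 2.790² = 508.3 N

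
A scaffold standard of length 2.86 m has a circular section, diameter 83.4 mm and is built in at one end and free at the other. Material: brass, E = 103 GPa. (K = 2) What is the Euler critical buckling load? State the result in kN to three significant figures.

I = πd⁴/64 = π×83.4⁴/64 = 2.375×10^6 mm⁴
I = 2.375×10^6 mm⁴ = 2.375×10^-6 m⁴
Effective length L_e = K·L = 2 × 2.86 = 5.720 m
P_cr = π²EI / L_e² = π² × 103×10⁹ × 2.375×10^-6 / 5.720² = 7.379×10^4 N

P_cr ≈ 73.8 kN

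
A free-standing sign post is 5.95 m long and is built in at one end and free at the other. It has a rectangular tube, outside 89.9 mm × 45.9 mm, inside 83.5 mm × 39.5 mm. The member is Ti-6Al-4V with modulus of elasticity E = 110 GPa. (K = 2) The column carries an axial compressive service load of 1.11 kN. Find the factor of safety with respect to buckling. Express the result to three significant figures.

n ≈ 2.04

Weak-axis I_min = (h_o·b_o³ − h_i·b_i³)/12 with b_o = 45.9, b_i = 39.50 mm (shorter outer/inner sides).
I_min = (89.9×45.9³ − 83.50×39.50³)/12 = 2.956×10^5 mm⁴
I = 2.956×10^5 mm⁴ = 2.956×10^-7 m⁴
Effective length L_e = K·L = 2 × 5.95 = 11.90 m
P_cr = π²EI / L_e² = π² × 110×10⁹ × 2.956×10^-7 / 11.90² = 2.266×10^3 N
Factor of safety n = P_cr / P = 2.2664 / 1.11 = 2.04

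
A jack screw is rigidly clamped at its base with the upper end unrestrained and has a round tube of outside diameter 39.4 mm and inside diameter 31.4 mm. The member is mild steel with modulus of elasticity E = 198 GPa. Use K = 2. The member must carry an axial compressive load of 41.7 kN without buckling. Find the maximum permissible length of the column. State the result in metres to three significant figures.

L_max ≈ 0.909 m

d_o = 39.4 mm, d_i = 31.4 mm
I = π(d_o⁴ − d_i⁴)/64 = π(39.4⁴ − 31.40⁴)/64 = 7.057×10^4 mm⁴
I = 7.057×10^-8 m⁴
At the buckling limit P_cr = P = 4.170×10^4 N
From P_cr = π²EI/(K·L)²:  L = (1/K)·√(π²EI/P_cr) = (1/2)·√(π²×1.98×10^11×7.057×10^-8/4.170×10^4)
L = 0.909 m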